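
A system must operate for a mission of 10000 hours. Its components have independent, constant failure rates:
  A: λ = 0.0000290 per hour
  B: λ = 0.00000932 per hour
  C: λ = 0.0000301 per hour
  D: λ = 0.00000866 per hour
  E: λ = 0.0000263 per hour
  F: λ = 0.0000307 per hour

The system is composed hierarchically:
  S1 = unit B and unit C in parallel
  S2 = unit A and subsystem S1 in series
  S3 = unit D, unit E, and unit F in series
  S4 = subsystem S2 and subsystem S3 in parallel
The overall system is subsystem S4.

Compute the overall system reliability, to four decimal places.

R(A) = exp(−0.0000290 × 10000) = 0.748264
R(B) = exp(−0.00000932 × 10000) = 0.911011
R(C) = exp(−0.0000301 × 10000) = 0.740078
R(D) = exp(−0.00000866 × 10000) = 0.917044
R(E) = exp(−0.0000263 × 10000) = 0.768742
R(F) = exp(−0.0000307 × 10000) = 0.735651
Parallel (B and C): 1 − (1 − 0.911011)(1 − 0.740078) = 0.976870
Series (A and [0.976870]): 0.748264 × 0.976870 = 0.730957
Series (D, E, and F): 0.917044 × 0.768742 × 0.735651 = 0.518612
Parallel ([0.730957] and [0.518612]): 1 − (1 − 0.730957)(1 − 0.518612) = 0.8705

0.8705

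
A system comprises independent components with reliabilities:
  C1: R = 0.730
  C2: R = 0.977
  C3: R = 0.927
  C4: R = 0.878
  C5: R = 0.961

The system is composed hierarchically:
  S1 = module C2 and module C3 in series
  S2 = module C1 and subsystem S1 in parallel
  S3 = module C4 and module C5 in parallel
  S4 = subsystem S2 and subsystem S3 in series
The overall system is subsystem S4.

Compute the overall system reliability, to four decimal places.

0.9699

Series (C2 and C3): 0.977000 × 0.927000 = 0.905679
Parallel (C1 and [0.905679]): 1 − (1 − 0.730000)(1 − 0.905679) = 0.974533
Parallel (C4 and C5): 1 − (1 − 0.878000)(1 − 0.961000) = 0.995242
Series ([0.974533] and [0.995242]): 0.974533 × 0.995242 = 0.9699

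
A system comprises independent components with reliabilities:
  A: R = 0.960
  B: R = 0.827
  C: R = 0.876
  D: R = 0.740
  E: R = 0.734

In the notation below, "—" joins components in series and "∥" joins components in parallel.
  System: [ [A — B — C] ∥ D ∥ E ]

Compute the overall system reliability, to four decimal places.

0.9789

Series (A, B, and C): 0.960000 × 0.827000 × 0.876000 = 0.695474
Parallel ([0.695474], D, and E): 1 − (1 − 0.695474)(1 − 0.740000)(1 − 0.734000) = 0.9789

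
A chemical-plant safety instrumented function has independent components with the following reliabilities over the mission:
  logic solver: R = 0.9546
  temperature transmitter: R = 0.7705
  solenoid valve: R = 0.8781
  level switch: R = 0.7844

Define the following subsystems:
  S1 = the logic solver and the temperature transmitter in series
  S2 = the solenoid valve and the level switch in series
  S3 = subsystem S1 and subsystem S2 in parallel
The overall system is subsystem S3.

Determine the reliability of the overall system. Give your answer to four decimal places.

0.9177

Series (logic solver and temperature transmitter): 0.954600 × 0.770500 = 0.735519
Series (solenoid valve and level switch): 0.878100 × 0.784400 = 0.688782
Parallel ([0.735519] and [0.688782]): 1 − (1 − 0.735519)(1 − 0.688782) = 0.9177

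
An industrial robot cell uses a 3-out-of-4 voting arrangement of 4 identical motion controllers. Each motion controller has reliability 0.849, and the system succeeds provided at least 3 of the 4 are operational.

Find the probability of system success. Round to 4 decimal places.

0.8892

R = Σ_{i=3}^{4} C(4,i) p^i (1−p)^{4−i} with p = 0.849
C(4,3)·0.849^3·0.151^1 = 0.369624
C(4,4)·0.849^4·0.151^0 = 0.519554
Sum = 0.8892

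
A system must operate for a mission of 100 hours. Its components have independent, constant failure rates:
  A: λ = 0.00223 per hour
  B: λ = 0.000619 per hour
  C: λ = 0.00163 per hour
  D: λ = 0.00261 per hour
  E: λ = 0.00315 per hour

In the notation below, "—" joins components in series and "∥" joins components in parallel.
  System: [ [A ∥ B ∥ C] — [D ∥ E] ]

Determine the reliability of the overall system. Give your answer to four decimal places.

0.9362

R(A) = exp(−0.00223 × 100) = 0.800115
R(B) = exp(−0.000619 × 100) = 0.939977
R(C) = exp(−0.00163 × 100) = 0.849591
R(D) = exp(−0.00261 × 100) = 0.770281
R(E) = exp(−0.00315 × 100) = 0.729789
Parallel (A, B, and C): 1 − (1 − 0.800115)(1 − 0.939977)(1 − 0.849591) = 0.998195
Parallel (D and E): 1 − (1 − 0.770281)(1 − 0.729789) = 0.937927
Series ([0.998195] and [0.937927]): 0.998195 × 0.937927 = 0.9362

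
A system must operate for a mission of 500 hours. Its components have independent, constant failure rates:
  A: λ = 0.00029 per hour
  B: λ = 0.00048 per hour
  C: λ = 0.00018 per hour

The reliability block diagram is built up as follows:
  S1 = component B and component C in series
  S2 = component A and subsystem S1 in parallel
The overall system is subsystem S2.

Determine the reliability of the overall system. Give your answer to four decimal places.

0.9621

R(A) = exp(−0.00029 × 500) = 0.865022
R(B) = exp(−0.00048 × 500) = 0.786628
R(C) = exp(−0.00018 × 500) = 0.913931
Series (B and C): 0.786628 × 0.913931 = 0.718924
Parallel (A and [0.718924]): 1 − (1 − 0.865022)(1 − 0.718924) = 0.9621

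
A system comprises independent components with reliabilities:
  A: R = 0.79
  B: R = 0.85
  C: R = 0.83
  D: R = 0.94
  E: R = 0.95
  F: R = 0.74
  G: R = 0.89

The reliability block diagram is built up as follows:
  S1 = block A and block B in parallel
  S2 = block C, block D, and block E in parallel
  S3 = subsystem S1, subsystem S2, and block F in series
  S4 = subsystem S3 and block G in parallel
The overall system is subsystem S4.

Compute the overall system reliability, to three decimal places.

Parallel (A and B): 1 − (1 − 0.79000)(1 − 0.85000) = 0.96850
Parallel (C, D, and E): 1 − (1 − 0.83000)(1 − 0.94000)(1 − 0.95000) = 0.99949
Series ([0.96850], [0.99949], and F): 0.96850 × 0.99949 × 0.74000 = 0.71632
Parallel ([0.71632] and G): 1 − (1 − 0.71632)(1 − 0.89000) = 0.969

0.969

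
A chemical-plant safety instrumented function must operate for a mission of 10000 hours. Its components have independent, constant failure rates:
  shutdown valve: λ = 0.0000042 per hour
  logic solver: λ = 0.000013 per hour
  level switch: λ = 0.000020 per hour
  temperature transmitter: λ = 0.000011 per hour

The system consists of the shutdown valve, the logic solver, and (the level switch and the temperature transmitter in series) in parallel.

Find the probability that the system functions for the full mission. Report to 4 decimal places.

R(shutdown valve) = exp(−0.0000042 × 10000) = 0.958870
R(logic solver) = exp(−0.000013 × 10000) = 0.878095
R(level switch) = exp(−0.000020 × 10000) = 0.818731
R(temperature transmitter) = exp(−0.000011 × 10000) = 0.895834
Series (level switch and temperature transmitter): 0.818731 × 0.895834 = 0.733447
Parallel (shutdown valve, logic solver, and [0.733447]): 1 − (1 − 0.958870)(1 − 0.878095)(1 − 0.733447) = 0.9987

0.9987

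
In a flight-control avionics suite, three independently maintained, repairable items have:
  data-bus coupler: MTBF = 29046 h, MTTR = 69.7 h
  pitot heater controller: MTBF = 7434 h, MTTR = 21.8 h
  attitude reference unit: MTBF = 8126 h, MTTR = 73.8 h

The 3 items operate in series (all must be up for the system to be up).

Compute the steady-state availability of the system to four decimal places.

0.9857

A(data-bus coupler) = MTBF/(MTBF+MTTR) = 29046/(29046+69.7) = 0.997606
A(pitot heater controller) = MTBF/(MTBF+MTTR) = 7434/(7434+21.8) = 0.997076
A(attitude reference unit) = MTBF/(MTBF+MTTR) = 8126/(8126+73.8) = 0.991000
Series availability: 0.997606 × 0.997076 × 0.991000 = 0.9857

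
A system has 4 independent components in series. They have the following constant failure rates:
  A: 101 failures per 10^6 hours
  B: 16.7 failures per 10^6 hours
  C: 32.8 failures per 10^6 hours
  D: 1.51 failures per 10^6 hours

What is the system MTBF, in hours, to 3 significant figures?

Series of exponential components: λ_sys = Σ λ_i
λ_sys = 0.000101 + 0.0000167 + 0.0000328 + 0.00000151 = 1.5201e-04 /h
MTBF = 1 / λ_sys = 6580 h

6580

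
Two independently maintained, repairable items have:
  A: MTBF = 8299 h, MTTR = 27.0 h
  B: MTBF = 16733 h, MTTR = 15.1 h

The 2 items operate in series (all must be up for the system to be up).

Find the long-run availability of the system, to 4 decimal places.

A(A) = MTBF/(MTBF+MTTR) = 8299/(8299+27.0) = 0.996757
A(B) = MTBF/(MTBF+MTTR) = 16733/(16733+15.1) = 0.999098
Series availability: 0.996757 × 0.999098 = 0.9959

0.9959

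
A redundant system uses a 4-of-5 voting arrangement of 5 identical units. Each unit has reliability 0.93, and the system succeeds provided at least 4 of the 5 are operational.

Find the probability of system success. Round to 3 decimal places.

R = Σ_{i=4}^{5} C(5,i) p^i (1−p)^{5−i} with p = 0.93
C(5,4)·0.93^4·0.07^1 = 0.26182
C(5,5)·0.93^5·0.07^0 = 0.69569
Sum = 0.958

0.958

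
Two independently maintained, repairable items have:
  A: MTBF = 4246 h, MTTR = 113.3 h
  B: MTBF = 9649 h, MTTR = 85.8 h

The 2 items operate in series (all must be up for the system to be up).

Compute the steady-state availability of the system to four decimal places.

0.9654

A(A) = MTBF/(MTBF+MTTR) = 4246/(4246+113.3) = 0.974010
A(B) = MTBF/(MTBF+MTTR) = 9649/(9649+85.8) = 0.991186
Series availability: 0.974010 × 0.991186 = 0.9654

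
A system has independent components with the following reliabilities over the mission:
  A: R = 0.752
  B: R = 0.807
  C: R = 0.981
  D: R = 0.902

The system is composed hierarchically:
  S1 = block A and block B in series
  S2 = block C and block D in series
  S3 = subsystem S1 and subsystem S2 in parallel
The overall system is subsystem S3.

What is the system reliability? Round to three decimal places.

Series (A and B): 0.75200 × 0.80700 = 0.60686
Series (C and D): 0.98100 × 0.90200 = 0.88486
Parallel ([0.60686] and [0.88486]): 1 − (1 − 0.60686)(1 − 0.88486) = 0.955

0.955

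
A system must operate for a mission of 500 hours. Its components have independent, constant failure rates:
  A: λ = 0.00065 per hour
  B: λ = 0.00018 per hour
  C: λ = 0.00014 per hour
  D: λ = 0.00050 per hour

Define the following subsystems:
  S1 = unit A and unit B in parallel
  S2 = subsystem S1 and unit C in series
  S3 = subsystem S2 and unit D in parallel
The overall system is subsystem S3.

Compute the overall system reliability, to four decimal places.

0.9801

R(A) = exp(−0.00065 × 500) = 0.722527
R(B) = exp(−0.00018 × 500) = 0.913931
R(C) = exp(−0.00014 × 500) = 0.932394
R(D) = exp(−0.00050 × 500) = 0.778801
Parallel (A and B): 1 − (1 − 0.722527)(1 − 0.913931) = 0.976118
Series ([0.976118] and C): 0.976118 × 0.932394 = 0.910127
Parallel ([0.910127] and D): 1 − (1 − 0.910127)(1 − 0.778801) = 0.9801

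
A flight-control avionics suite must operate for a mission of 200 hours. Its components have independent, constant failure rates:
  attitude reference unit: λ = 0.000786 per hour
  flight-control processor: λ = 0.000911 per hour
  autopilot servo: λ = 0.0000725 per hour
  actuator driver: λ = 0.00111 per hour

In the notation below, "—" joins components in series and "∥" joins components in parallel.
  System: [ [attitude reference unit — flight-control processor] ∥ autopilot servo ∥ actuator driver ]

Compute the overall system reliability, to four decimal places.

R(attitude reference unit) = exp(−0.000786 × 200) = 0.854533
R(flight-control processor) = exp(−0.000911 × 200) = 0.833435
R(autopilot servo) = exp(−0.0000725 × 200) = 0.985605
R(actuator driver) = exp(−0.00111 × 200) = 0.800915
Series (attitude reference unit and flight-control processor): 0.854533 × 0.833435 = 0.712198
Parallel ([0.712198], autopilot servo, and actuator driver): 1 − (1 − 0.712198)(1 − 0.985605)(1 − 0.800915) = 0.9992

0.9992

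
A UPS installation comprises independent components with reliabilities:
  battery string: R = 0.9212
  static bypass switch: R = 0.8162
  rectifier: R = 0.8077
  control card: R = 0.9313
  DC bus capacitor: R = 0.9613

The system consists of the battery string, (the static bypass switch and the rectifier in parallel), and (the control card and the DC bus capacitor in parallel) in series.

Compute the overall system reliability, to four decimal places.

Parallel (static bypass switch and rectifier): 1 − (1 − 0.816200)(1 − 0.807700) = 0.964655
Parallel (control card and DC bus capacitor): 1 − (1 − 0.931300)(1 − 0.961300) = 0.997341
Series (battery string, [0.964655], and [0.997341]): 0.921200 × 0.964655 × 0.997341 = 0.8863

0.8863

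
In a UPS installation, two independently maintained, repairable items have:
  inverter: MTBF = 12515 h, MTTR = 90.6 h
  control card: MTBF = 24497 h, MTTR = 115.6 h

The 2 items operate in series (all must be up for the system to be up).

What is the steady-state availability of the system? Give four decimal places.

0.9881

A(inverter) = MTBF/(MTBF+MTTR) = 12515/(12515+90.6) = 0.992813
A(control card) = MTBF/(MTBF+MTTR) = 24497/(24497+115.6) = 0.995303
Series availability: 0.992813 × 0.995303 = 0.9881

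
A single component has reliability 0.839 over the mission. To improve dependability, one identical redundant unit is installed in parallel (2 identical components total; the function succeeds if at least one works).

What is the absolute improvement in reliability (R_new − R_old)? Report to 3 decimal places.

0.135

R_before = 0.839
R_after = 1 − (1 − 0.839)^2 = 0.974
ΔR = 0.974 − 0.839 = 0.135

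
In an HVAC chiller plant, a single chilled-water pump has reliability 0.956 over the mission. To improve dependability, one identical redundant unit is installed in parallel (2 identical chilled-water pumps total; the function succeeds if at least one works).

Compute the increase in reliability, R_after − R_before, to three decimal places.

R_before = 0.956
R_after = 1 − (1 − 0.956)^2 = 0.998
ΔR = 0.998 − 0.956 = 0.042

0.042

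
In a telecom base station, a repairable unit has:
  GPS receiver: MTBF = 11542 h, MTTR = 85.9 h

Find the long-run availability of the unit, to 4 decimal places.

A(GPS receiver) = MTBF/(MTBF+MTTR) = 11542/(11542+85.9) = 0.9926

0.9926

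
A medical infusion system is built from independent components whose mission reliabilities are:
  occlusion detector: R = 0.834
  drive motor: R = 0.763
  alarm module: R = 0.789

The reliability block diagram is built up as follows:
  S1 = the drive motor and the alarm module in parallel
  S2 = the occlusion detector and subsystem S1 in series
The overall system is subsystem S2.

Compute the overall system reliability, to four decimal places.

Parallel (drive motor and alarm module): 1 − (1 − 0.763000)(1 − 0.789000) = 0.949993
Series (occlusion detector and [0.949993]): 0.834000 × 0.949993 = 0.7923

0.7923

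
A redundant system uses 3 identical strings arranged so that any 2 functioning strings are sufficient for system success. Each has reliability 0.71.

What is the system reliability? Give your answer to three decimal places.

0.796

R = Σ_{i=2}^{3} C(3,i) p^i (1−p)^{3−i} with p = 0.71
C(3,2)·0.71^2·0.29^1 = 0.43857
C(3,3)·0.71^3·0.29^0 = 0.35791
Sum = 0.796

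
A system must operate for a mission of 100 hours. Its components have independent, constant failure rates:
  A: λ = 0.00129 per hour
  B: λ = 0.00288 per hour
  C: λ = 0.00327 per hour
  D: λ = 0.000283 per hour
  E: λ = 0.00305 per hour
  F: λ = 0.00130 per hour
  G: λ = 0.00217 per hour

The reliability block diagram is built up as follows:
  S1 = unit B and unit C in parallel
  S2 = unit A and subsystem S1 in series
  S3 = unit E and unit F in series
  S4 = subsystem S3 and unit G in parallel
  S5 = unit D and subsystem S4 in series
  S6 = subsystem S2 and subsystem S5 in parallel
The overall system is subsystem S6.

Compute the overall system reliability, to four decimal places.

R(A) = exp(−0.00129 × 100) = 0.878974
R(B) = exp(−0.00288 × 100) = 0.749762
R(C) = exp(−0.00327 × 100) = 0.721084
R(D) = exp(−0.000283 × 100) = 0.972097
R(E) = exp(−0.00305 × 100) = 0.737123
R(F) = exp(−0.00130 × 100) = 0.878095
R(G) = exp(−0.00217 × 100) = 0.804930
Parallel (B and C): 1 − (1 − 0.749762)(1 − 0.721084) = 0.930205
Series (A and [0.930205]): 0.878974 × 0.930205 = 0.817626
Series (E and F): 0.737123 × 0.878095 = 0.647264
Parallel ([0.647264] and G): 1 − (1 − 0.647264)(1 − 0.804930) = 0.931192
Series (D and [0.931192]): 0.972097 × 0.931192 = 0.905209
Parallel ([0.817626] and [0.905209]): 1 − (1 − 0.817626)(1 − 0.905209) = 0.9827

0.9827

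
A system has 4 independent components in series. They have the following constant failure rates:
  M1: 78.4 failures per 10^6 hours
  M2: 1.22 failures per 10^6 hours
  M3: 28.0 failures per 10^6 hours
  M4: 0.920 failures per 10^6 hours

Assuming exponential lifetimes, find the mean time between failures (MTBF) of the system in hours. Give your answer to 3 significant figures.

Series of exponential components: λ_sys = Σ λ_i
λ_sys = 0.0000784 + 0.00000122 + 0.0000280 + 0.000000920 = 1.0854e-04 /h
MTBF = 1 / λ_sys = 9210 h

9210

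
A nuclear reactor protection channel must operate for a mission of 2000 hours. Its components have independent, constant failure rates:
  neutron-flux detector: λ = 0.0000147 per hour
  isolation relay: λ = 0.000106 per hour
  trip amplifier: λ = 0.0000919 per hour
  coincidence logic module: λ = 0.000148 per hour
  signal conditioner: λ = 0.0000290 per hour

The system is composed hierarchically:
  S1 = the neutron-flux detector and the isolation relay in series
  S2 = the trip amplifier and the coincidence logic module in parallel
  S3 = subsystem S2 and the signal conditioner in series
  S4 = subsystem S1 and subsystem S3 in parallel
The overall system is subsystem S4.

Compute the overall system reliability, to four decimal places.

0.9792

R(neutron-flux detector) = exp(−0.0000147 × 2000) = 0.971028
R(isolation relay) = exp(−0.000106 × 2000) = 0.808965
R(trip amplifier) = exp(−0.0000919 × 2000) = 0.832102
R(coincidence logic module) = exp(−0.000148 × 2000) = 0.743787
R(signal conditioner) = exp(−0.0000290 × 2000) = 0.943650
Series (neutron-flux detector and isolation relay): 0.971028 × 0.808965 = 0.785528
Parallel (trip amplifier and coincidence logic module): 1 − (1 − 0.832102)(1 − 0.743787) = 0.956982
Series ([0.956982] and signal conditioner): 0.956982 × 0.943650 = 0.903056
Parallel ([0.785528] and [0.903056]): 1 − (1 − 0.785528)(1 − 0.903056) = 0.9792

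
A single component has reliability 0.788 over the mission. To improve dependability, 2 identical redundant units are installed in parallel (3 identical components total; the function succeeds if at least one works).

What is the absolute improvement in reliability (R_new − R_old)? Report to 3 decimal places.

0.202

R_before = 0.788
R_after = 1 − (1 − 0.788)^3 = 0.990
ΔR = 0.990 − 0.788 = 0.202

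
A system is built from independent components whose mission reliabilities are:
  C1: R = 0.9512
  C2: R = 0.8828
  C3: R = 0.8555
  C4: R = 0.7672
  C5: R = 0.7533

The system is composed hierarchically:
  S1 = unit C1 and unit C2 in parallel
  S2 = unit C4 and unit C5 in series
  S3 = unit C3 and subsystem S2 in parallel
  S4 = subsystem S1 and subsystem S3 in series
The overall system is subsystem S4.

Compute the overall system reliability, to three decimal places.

0.934

Parallel (C1 and C2): 1 − (1 − 0.95120)(1 − 0.88280) = 0.99428
Series (C4 and C5): 0.76720 × 0.75330 = 0.57793
Parallel (C3 and [0.57793]): 1 − (1 − 0.85550)(1 − 0.57793) = 0.93901
Series ([0.99428] and [0.93901]): 0.99428 × 0.93901 = 0.934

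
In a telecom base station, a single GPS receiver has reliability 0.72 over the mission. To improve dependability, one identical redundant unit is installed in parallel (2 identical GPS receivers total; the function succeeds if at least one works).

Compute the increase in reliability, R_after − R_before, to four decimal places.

0.2016

R_before = 0.72
R_after = 1 − (1 − 0.72)^2 = 0.9216
ΔR = 0.9216 − 0.72 = 0.2016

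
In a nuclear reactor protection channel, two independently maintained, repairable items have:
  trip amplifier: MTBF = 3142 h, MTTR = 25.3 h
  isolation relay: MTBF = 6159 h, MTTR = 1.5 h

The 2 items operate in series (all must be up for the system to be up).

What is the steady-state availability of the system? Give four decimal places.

0.9918

A(trip amplifier) = MTBF/(MTBF+MTTR) = 3142/(3142+25.3) = 0.992012
A(isolation relay) = MTBF/(MTBF+MTTR) = 6159/(6159+1.5) = 0.999757
Series availability: 0.992012 × 0.999757 = 0.9918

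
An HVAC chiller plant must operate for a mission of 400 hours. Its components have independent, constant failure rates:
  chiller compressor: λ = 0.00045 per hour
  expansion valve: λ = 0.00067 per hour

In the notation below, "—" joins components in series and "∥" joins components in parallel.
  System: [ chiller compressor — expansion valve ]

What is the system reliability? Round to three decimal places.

R(chiller compressor) = exp(−0.00045 × 400) = 0.83527
R(expansion valve) = exp(−0.00067 × 400) = 0.76491
Series (chiller compressor and expansion valve): 0.83527 × 0.76491 = 0.639

0.639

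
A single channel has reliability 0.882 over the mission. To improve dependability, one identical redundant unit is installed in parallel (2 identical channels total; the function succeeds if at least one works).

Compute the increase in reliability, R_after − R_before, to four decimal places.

R_before = 0.882
R_after = 1 − (1 − 0.882)^2 = 0.9861
ΔR = 0.9861 − 0.882 = 0.1041

0.1041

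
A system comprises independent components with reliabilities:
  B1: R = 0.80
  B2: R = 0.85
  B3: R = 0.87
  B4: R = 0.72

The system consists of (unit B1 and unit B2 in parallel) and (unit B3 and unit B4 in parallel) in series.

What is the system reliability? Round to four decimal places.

Parallel (B1 and B2): 1 − (1 − 0.800000)(1 − 0.850000) = 0.970000
Parallel (B3 and B4): 1 − (1 − 0.870000)(1 − 0.720000) = 0.963600
Series ([0.970000] and [0.963600]): 0.970000 × 0.963600 = 0.9347

0.9347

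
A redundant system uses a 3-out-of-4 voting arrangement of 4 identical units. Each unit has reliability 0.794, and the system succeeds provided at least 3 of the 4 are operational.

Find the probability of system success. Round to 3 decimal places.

R = Σ_{i=3}^{4} C(4,i) p^i (1−p)^{4−i} with p = 0.794
C(4,3)·0.794^3·0.206^1 = 0.41247
C(4,4)·0.794^4·0.206^0 = 0.39745
Sum = 0.810

0.810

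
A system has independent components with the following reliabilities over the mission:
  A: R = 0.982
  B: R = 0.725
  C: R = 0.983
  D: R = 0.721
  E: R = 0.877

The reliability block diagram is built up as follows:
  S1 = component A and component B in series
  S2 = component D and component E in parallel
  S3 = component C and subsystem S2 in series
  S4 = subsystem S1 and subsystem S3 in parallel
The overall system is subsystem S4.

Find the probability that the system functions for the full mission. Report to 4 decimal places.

Series (A and B): 0.982000 × 0.725000 = 0.711950
Parallel (D and E): 1 − (1 − 0.721000)(1 − 0.877000) = 0.965683
Series (C and [0.965683]): 0.983000 × 0.965683 = 0.949266
Parallel ([0.711950] and [0.949266]): 1 − (1 − 0.711950)(1 − 0.949266) = 0.9854

0.9854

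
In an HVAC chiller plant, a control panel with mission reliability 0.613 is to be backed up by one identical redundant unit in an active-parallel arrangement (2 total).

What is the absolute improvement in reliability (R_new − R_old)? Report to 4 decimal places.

R_before = 0.613
R_after = 1 − (1 − 0.613)^2 = 0.8502
ΔR = 0.8502 − 0.613 = 0.2372

0.2372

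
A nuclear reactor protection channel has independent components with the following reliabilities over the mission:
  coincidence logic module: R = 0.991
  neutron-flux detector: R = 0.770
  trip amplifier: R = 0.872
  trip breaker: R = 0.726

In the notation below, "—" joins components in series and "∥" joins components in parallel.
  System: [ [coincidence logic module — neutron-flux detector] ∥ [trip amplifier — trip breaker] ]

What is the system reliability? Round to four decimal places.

Series (coincidence logic module and neutron-flux detector): 0.991000 × 0.770000 = 0.763070
Series (trip amplifier and trip breaker): 0.872000 × 0.726000 = 0.633072
Parallel ([0.763070] and [0.633072]): 1 − (1 − 0.763070)(1 − 0.633072) = 0.9131

0.9131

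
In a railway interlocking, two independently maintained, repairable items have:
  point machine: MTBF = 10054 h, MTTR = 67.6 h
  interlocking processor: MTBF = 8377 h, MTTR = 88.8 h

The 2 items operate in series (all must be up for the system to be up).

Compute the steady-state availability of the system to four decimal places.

0.9829

A(point machine) = MTBF/(MTBF+MTTR) = 10054/(10054+67.6) = 0.993321
A(interlocking processor) = MTBF/(MTBF+MTTR) = 8377/(8377+88.8) = 0.989511
Series availability: 0.993321 × 0.989511 = 0.9829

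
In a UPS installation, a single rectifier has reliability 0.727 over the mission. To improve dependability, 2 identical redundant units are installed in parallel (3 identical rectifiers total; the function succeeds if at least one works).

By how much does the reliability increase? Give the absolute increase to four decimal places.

R_before = 0.727
R_after = 1 − (1 − 0.727)^3 = 0.9797
ΔR = 0.9797 − 0.727 = 0.2527

0.2527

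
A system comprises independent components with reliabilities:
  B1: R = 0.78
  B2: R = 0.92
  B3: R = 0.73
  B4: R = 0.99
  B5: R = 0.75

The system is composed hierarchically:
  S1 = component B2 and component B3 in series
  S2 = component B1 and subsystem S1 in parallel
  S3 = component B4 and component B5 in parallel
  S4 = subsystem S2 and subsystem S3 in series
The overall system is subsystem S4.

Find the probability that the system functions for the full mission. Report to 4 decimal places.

Series (B2 and B3): 0.920000 × 0.730000 = 0.671600
Parallel (B1 and [0.671600]): 1 − (1 − 0.780000)(1 − 0.671600) = 0.927752
Parallel (B4 and B5): 1 − (1 − 0.990000)(1 − 0.750000) = 0.997500
Series ([0.927752] and [0.997500]): 0.927752 × 0.997500 = 0.9254

0.9254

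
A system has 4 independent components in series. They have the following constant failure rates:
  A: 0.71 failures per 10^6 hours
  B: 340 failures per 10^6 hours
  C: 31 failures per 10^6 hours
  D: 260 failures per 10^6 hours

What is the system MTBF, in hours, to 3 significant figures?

Series of exponential components: λ_sys = Σ λ_i
λ_sys = 0.00000071 + 0.00034 + 0.000031 + 0.00026 = 6.3171e-04 /h
MTBF = 1 / λ_sys = 1580 h

1580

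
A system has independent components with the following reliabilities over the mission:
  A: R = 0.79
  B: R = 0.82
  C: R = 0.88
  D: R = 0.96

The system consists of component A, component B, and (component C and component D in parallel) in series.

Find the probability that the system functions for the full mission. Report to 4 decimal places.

Parallel (C and D): 1 − (1 − 0.880000)(1 − 0.960000) = 0.995200
Series (A, B, and [0.995200]): 0.790000 × 0.820000 × 0.995200 = 0.6447

0.6447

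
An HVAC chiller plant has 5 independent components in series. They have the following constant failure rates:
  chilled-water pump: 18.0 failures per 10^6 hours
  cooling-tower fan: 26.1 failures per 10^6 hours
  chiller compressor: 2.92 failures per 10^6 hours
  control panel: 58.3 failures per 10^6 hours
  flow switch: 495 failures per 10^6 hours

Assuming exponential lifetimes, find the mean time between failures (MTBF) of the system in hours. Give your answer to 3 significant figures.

Series of exponential components: λ_sys = Σ λ_i
λ_sys = 0.0000180 + 0.0000261 + 0.00000292 + 0.0000583 + 0.000495 = 6.0032e-04 /h
MTBF = 1 / λ_sys = 1670 h

1670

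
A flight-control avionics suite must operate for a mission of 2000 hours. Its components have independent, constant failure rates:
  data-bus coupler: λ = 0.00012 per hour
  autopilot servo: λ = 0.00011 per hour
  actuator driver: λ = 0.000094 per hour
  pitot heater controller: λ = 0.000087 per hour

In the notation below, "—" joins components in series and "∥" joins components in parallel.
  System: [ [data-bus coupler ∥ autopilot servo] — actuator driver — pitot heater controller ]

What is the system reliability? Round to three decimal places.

0.667

R(data-bus coupler) = exp(−0.00012 × 2000) = 0.78663
R(autopilot servo) = exp(−0.00011 × 2000) = 0.80252
R(actuator driver) = exp(−0.000094 × 2000) = 0.82861
R(pitot heater controller) = exp(−0.000087 × 2000) = 0.84030
Parallel (data-bus coupler and autopilot servo): 1 − (1 − 0.78663)(1 − 0.80252) = 0.95786
Series ([0.95786], actuator driver, and pitot heater controller): 0.95786 × 0.82861 × 0.84030 = 0.667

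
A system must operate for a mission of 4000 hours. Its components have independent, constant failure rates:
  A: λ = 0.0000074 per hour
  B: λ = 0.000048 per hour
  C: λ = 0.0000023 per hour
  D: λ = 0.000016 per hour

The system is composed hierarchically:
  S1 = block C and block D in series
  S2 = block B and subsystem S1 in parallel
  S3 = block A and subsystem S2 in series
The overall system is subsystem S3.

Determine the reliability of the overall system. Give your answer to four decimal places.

R(A) = exp(−0.0000074 × 4000) = 0.970834
R(B) = exp(−0.000048 × 4000) = 0.825307
R(C) = exp(−0.0000023 × 4000) = 0.990842
R(D) = exp(−0.000016 × 4000) = 0.938005
Series (C and D): 0.990842 × 0.938005 = 0.929415
Parallel (B and [0.929415]): 1 − (1 − 0.825307)(1 − 0.929415) = 0.987669
Series (A and [0.987669]): 0.970834 × 0.987669 = 0.9589

0.9589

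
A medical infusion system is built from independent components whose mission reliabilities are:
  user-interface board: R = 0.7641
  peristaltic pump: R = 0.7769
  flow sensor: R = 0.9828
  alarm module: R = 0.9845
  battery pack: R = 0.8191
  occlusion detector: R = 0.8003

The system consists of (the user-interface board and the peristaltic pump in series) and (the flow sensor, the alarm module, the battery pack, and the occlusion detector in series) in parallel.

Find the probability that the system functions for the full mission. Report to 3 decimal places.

0.851

Series (user-interface board and peristaltic pump): 0.76410 × 0.77690 = 0.59363
Series (flow sensor, alarm module, battery pack, and occlusion detector): 0.98280 × 0.98450 × 0.81910 × 0.80030 = 0.63426
Parallel ([0.59363] and [0.63426]): 1 − (1 − 0.59363)(1 − 0.63426) = 0.851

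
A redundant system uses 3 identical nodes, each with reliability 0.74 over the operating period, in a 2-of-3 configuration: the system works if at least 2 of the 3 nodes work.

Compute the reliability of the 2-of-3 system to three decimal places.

R = Σ_{i=2}^{3} C(3,i) p^i (1−p)^{3−i} with p = 0.74
C(3,2)·0.74^2·0.26^1 = 0.42713
C(3,3)·0.74^3·0.26^0 = 0.40522
Sum = 0.832

0.832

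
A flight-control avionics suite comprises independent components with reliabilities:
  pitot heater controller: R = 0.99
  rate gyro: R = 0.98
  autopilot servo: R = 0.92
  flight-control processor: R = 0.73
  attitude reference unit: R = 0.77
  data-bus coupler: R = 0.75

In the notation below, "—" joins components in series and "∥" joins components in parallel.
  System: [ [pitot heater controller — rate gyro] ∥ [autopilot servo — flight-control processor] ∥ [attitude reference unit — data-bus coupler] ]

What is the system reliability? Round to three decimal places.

Series (pitot heater controller and rate gyro): 0.99000 × 0.98000 = 0.97020
Series (autopilot servo and flight-control processor): 0.92000 × 0.73000 = 0.67160
Series (attitude reference unit and data-bus coupler): 0.77000 × 0.75000 = 0.57750
Parallel ([0.97020], [0.67160], and [0.57750]): 1 − (1 − 0.97020)(1 − 0.67160)(1 − 0.57750) = 0.996

0.996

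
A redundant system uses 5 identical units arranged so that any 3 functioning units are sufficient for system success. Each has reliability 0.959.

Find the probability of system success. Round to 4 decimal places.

R = Σ_{i=3}^{5} C(5,i) p^i (1−p)^{5−i} with p = 0.959
C(5,3)·0.959^3·0.041^2 = 0.014826
C(5,4)·0.959^4·0.041^1 = 0.173392
C(5,5)·0.959^5·0.041^0 = 0.811135
Sum = 0.9994

0.9994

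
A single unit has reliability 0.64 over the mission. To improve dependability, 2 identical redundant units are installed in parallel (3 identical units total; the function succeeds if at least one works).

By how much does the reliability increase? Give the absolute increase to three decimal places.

0.313

R_before = 0.64
R_after = 1 − (1 − 0.64)^3 = 0.953
ΔR = 0.953 − 0.64 = 0.313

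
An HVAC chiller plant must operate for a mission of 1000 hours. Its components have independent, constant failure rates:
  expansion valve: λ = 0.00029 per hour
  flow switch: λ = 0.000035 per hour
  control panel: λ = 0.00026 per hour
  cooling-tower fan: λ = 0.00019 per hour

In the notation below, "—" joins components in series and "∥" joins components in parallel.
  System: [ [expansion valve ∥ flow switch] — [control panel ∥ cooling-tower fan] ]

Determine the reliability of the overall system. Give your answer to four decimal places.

R(expansion valve) = exp(−0.00029 × 1000) = 0.748264
R(flow switch) = exp(−0.000035 × 1000) = 0.965605
R(control panel) = exp(−0.00026 × 1000) = 0.771052
R(cooling-tower fan) = exp(−0.00019 × 1000) = 0.826959
Parallel (expansion valve and flow switch): 1 − (1 − 0.748264)(1 − 0.965605) = 0.991342
Parallel (control panel and cooling-tower fan): 1 − (1 − 0.771052)(1 − 0.826959) = 0.960383
Series ([0.991342] and [0.960383]): 0.991342 × 0.960383 = 0.9521

0.9521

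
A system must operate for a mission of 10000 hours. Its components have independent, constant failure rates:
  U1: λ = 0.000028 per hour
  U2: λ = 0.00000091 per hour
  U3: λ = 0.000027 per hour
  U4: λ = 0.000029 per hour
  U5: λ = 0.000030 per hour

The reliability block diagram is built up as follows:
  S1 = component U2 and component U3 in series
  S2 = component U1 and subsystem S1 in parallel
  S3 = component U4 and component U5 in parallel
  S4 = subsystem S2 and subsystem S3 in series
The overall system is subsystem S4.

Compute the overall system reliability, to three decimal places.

0.879

R(U1) = exp(−0.000028 × 10000) = 0.75578
R(U2) = exp(−0.00000091 × 10000) = 0.99094
R(U3) = exp(−0.000027 × 10000) = 0.76338
R(U4) = exp(−0.000029 × 10000) = 0.74826
R(U5) = exp(−0.000030 × 10000) = 0.74082
Series (U2 and U3): 0.99094 × 0.76338 = 0.75646
Parallel (U1 and [0.75646]): 1 − (1 − 0.75578)(1 − 0.75646) = 0.94052
Parallel (U4 and U5): 1 − (1 − 0.74826)(1 − 0.74082) = 0.93475
Series ([0.94052] and [0.93475]): 0.94052 × 0.93475 = 0.879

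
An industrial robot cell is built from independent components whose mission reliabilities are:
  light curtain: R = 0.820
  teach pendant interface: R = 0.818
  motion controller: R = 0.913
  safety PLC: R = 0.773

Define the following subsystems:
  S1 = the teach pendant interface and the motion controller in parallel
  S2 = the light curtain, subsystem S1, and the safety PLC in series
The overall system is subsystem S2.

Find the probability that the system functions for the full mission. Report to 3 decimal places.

Parallel (teach pendant interface and motion controller): 1 − (1 − 0.81800)(1 − 0.91300) = 0.98417
Series (light curtain, [0.98417], and safety PLC): 0.82000 × 0.98417 × 0.77300 = 0.624

0.624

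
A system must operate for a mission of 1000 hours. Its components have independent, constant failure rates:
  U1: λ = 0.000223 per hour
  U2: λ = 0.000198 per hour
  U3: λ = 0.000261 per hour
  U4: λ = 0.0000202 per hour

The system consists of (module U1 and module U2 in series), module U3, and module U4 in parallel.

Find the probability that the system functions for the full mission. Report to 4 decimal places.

R(U1) = exp(−0.000223 × 1000) = 0.800115
R(U2) = exp(−0.000198 × 1000) = 0.820370
R(U3) = exp(−0.000261 × 1000) = 0.770281
R(U4) = exp(−0.0000202 × 1000) = 0.980003
Series (U1 and U2): 0.800115 × 0.820370 = 0.656390
Parallel ([0.656390], U3, and U4): 1 − (1 − 0.656390)(1 − 0.770281)(1 − 0.980003) = 0.9984

0.9984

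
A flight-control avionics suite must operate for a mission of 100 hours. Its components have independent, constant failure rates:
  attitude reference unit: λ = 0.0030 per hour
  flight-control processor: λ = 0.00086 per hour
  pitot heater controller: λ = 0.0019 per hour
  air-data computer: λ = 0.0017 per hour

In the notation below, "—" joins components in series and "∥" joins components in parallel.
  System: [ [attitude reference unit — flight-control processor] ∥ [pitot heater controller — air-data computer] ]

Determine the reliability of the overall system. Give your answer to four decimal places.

0.9032

R(attitude reference unit) = exp(−0.0030 × 100) = 0.740818
R(flight-control processor) = exp(−0.00086 × 100) = 0.917594
R(pitot heater controller) = exp(−0.0019 × 100) = 0.826959
R(air-data computer) = exp(−0.0017 × 100) = 0.843665
Series (attitude reference unit and flight-control processor): 0.740818 × 0.917594 = 0.679770
Series (pitot heater controller and air-data computer): 0.826959 × 0.843665 = 0.697676
Parallel ([0.679770] and [0.697676]): 1 − (1 − 0.679770)(1 − 0.697676) = 0.9032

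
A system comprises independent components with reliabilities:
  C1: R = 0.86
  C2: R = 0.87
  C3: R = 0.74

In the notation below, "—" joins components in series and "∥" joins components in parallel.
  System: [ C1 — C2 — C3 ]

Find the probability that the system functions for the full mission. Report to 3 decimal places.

Series (C1, C2, and C3): 0.86000 × 0.87000 × 0.74000 = 0.554

0.554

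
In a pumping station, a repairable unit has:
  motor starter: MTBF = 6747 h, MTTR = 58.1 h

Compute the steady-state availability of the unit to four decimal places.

0.9915

A(motor starter) = MTBF/(MTBF+MTTR) = 6747/(6747+58.1) = 0.9915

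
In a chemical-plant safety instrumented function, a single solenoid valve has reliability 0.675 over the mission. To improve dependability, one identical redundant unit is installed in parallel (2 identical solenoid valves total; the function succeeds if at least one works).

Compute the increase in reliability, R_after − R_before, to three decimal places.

0.219

R_before = 0.675
R_after = 1 − (1 − 0.675)^2 = 0.894
ΔR = 0.894 − 0.675 = 0.219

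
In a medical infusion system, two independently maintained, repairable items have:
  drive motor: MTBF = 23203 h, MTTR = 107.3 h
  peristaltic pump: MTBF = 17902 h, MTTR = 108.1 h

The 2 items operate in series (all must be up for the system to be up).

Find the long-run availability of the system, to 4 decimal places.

A(drive motor) = MTBF/(MTBF+MTTR) = 23203/(23203+107.3) = 0.995397
A(peristaltic pump) = MTBF/(MTBF+MTTR) = 17902/(17902+108.1) = 0.993998
Series availability: 0.995397 × 0.993998 = 0.9894

0.9894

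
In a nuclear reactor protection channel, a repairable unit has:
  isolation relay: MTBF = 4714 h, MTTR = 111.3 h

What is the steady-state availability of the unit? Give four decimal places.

A(isolation relay) = MTBF/(MTBF+MTTR) = 4714/(4714+111.3) = 0.9769

0.9769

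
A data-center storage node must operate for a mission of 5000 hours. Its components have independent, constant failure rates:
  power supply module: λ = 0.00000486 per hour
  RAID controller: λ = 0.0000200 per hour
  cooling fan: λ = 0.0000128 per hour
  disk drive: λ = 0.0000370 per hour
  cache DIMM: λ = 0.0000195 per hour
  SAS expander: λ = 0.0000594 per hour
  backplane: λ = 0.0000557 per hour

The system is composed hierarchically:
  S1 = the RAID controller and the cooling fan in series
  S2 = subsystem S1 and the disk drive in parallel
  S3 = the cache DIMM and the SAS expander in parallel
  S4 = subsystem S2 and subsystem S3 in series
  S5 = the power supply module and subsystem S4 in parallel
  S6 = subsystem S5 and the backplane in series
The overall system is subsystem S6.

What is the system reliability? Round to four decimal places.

0.7560

R(power supply module) = exp(−0.00000486 × 5000) = 0.975993
R(RAID controller) = exp(−0.0000200 × 5000) = 0.904837
R(cooling fan) = exp(−0.0000128 × 5000) = 0.938005
R(disk drive) = exp(−0.0000370 × 5000) = 0.831104
R(cache DIMM) = exp(−0.0000195 × 5000) = 0.907102
R(SAS expander) = exp(−0.0000594 × 5000) = 0.743044
R(backplane) = exp(−0.0000557 × 5000) = 0.756918
Series (RAID controller and cooling fan): 0.904837 × 0.938005 = 0.848742
Parallel ([0.848742] and disk drive): 1 − (1 − 0.848742)(1 − 0.831104) = 0.974453
Parallel (cache DIMM and SAS expander): 1 − (1 − 0.907102)(1 − 0.743044) = 0.976129
Series ([0.974453] and [0.976129]): 0.974453 × 0.976129 = 0.951192
Parallel (power supply module and [0.951192]): 1 − (1 − 0.975993)(1 − 0.951192) = 0.998828
Series ([0.998828] and backplane): 0.998828 × 0.756918 = 0.7560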